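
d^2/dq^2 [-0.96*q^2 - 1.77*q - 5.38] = -1.92000000000000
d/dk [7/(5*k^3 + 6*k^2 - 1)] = 21*k*(-5*k - 4)/(5*k^3 + 6*k^2 - 1)^2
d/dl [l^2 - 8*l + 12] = 2*l - 8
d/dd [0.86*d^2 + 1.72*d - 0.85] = 1.72*d + 1.72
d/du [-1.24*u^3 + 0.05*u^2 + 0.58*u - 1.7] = -3.72*u^2 + 0.1*u + 0.58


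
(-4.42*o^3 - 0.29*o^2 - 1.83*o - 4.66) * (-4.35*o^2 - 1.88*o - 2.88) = 19.227*o^5 + 9.5711*o^4 + 21.2353*o^3 + 24.5466*o^2 + 14.0312*o + 13.4208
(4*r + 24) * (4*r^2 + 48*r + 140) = 16*r^3 + 288*r^2 + 1712*r + 3360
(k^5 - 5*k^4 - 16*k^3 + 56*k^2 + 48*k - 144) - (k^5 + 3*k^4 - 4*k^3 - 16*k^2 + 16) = -8*k^4 - 12*k^3 + 72*k^2 + 48*k - 160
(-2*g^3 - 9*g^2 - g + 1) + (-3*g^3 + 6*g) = -5*g^3 - 9*g^2 + 5*g + 1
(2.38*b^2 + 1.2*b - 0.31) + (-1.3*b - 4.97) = 2.38*b^2 - 0.1*b - 5.28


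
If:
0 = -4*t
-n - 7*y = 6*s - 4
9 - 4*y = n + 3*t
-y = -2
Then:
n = 1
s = -11/6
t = 0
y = 2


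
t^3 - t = t*(t - 1)*(t + 1)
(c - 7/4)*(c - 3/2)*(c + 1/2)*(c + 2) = c^4 - 3*c^3/4 - 9*c^2/2 + 53*c/16 + 21/8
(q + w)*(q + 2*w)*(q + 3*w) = q^3 + 6*q^2*w + 11*q*w^2 + 6*w^3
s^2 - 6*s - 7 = (s - 7)*(s + 1)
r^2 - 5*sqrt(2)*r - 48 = (r - 8*sqrt(2))*(r + 3*sqrt(2))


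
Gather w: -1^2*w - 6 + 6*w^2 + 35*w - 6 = 6*w^2 + 34*w - 12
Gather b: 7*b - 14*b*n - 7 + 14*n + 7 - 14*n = b*(7 - 14*n)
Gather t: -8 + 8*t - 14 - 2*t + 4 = 6*t - 18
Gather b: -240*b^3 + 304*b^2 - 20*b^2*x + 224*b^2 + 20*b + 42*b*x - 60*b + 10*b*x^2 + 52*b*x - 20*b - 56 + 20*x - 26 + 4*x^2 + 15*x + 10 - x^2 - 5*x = -240*b^3 + b^2*(528 - 20*x) + b*(10*x^2 + 94*x - 60) + 3*x^2 + 30*x - 72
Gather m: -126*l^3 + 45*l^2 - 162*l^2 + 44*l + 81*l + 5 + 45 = -126*l^3 - 117*l^2 + 125*l + 50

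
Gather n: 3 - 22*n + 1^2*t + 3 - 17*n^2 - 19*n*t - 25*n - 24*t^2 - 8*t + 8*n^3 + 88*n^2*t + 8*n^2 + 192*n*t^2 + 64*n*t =8*n^3 + n^2*(88*t - 9) + n*(192*t^2 + 45*t - 47) - 24*t^2 - 7*t + 6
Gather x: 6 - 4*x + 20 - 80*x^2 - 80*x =-80*x^2 - 84*x + 26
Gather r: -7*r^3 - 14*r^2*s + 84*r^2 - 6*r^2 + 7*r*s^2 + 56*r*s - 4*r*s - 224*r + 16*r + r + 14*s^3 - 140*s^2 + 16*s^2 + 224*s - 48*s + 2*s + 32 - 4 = -7*r^3 + r^2*(78 - 14*s) + r*(7*s^2 + 52*s - 207) + 14*s^3 - 124*s^2 + 178*s + 28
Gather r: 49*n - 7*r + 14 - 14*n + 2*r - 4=35*n - 5*r + 10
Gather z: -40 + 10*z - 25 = 10*z - 65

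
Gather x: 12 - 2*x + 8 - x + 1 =21 - 3*x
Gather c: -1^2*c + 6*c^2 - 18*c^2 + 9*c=-12*c^2 + 8*c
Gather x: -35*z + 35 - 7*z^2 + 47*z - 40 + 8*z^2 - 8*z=z^2 + 4*z - 5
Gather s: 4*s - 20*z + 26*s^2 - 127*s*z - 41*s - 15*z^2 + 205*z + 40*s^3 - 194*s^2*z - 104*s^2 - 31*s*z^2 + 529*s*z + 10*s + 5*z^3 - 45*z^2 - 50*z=40*s^3 + s^2*(-194*z - 78) + s*(-31*z^2 + 402*z - 27) + 5*z^3 - 60*z^2 + 135*z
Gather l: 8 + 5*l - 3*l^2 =-3*l^2 + 5*l + 8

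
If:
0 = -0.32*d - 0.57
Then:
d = -1.78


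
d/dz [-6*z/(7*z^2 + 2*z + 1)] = 6*(7*z^2 - 1)/(49*z^4 + 28*z^3 + 18*z^2 + 4*z + 1)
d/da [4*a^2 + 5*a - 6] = 8*a + 5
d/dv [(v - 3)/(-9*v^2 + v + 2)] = (-9*v^2 + v + (v - 3)*(18*v - 1) + 2)/(-9*v^2 + v + 2)^2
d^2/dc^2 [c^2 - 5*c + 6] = 2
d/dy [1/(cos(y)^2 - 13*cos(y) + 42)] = (2*cos(y) - 13)*sin(y)/(cos(y)^2 - 13*cos(y) + 42)^2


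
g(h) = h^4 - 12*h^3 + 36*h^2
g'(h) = 4*h^3 - 36*h^2 + 72*h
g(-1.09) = 59.72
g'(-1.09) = -126.43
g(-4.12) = 1738.42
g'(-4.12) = -1187.46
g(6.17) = 1.10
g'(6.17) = 13.30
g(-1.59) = 145.64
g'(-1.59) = -221.57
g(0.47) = 6.76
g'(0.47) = 26.30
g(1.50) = 45.56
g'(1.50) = 40.50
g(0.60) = 10.50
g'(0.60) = 31.10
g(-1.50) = 126.56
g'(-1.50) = -202.50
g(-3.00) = 729.00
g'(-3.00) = -648.00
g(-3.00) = 729.00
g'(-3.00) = -648.00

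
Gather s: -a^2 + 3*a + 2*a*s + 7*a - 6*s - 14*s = -a^2 + 10*a + s*(2*a - 20)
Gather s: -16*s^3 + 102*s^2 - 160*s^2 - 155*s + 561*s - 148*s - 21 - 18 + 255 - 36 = -16*s^3 - 58*s^2 + 258*s + 180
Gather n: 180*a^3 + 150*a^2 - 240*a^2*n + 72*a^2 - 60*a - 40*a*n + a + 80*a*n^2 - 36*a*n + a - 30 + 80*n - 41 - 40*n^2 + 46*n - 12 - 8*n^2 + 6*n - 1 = 180*a^3 + 222*a^2 - 58*a + n^2*(80*a - 48) + n*(-240*a^2 - 76*a + 132) - 84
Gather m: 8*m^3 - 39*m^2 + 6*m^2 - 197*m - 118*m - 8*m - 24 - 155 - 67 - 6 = 8*m^3 - 33*m^2 - 323*m - 252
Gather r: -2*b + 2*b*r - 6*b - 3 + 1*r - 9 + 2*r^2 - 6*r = -8*b + 2*r^2 + r*(2*b - 5) - 12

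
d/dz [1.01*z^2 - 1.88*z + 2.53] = 2.02*z - 1.88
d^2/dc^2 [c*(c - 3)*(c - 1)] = 6*c - 8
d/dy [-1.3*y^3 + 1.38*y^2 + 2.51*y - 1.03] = -3.9*y^2 + 2.76*y + 2.51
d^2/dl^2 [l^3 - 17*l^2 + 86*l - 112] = 6*l - 34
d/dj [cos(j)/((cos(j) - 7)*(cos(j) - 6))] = (cos(j)^2 - 42)*sin(j)/((cos(j) - 7)^2*(cos(j) - 6)^2)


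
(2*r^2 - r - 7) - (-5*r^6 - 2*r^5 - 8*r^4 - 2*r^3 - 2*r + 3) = 5*r^6 + 2*r^5 + 8*r^4 + 2*r^3 + 2*r^2 + r - 10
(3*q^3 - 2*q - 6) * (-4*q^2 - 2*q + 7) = -12*q^5 - 6*q^4 + 29*q^3 + 28*q^2 - 2*q - 42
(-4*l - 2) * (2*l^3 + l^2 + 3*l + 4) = -8*l^4 - 8*l^3 - 14*l^2 - 22*l - 8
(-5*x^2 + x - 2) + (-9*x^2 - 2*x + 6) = -14*x^2 - x + 4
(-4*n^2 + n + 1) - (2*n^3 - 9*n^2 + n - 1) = -2*n^3 + 5*n^2 + 2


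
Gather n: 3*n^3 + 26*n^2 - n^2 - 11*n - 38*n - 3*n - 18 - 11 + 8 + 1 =3*n^3 + 25*n^2 - 52*n - 20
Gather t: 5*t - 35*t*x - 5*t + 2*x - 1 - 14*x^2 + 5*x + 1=-35*t*x - 14*x^2 + 7*x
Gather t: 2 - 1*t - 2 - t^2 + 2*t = -t^2 + t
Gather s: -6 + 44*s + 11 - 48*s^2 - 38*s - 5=-48*s^2 + 6*s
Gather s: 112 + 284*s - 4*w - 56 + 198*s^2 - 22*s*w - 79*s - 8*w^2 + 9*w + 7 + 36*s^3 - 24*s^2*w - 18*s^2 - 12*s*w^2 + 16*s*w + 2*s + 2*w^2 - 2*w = 36*s^3 + s^2*(180 - 24*w) + s*(-12*w^2 - 6*w + 207) - 6*w^2 + 3*w + 63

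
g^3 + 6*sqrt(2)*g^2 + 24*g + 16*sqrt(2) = (g + 2*sqrt(2))^3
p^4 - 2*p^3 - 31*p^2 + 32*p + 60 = (p - 6)*(p - 2)*(p + 1)*(p + 5)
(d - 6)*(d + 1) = d^2 - 5*d - 6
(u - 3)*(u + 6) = u^2 + 3*u - 18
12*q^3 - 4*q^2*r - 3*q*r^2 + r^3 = (-3*q + r)*(-2*q + r)*(2*q + r)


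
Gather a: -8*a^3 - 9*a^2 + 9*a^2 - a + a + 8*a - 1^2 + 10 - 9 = -8*a^3 + 8*a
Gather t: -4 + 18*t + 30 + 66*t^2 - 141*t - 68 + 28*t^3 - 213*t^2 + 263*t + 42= 28*t^3 - 147*t^2 + 140*t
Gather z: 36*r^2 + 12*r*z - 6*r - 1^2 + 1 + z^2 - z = 36*r^2 - 6*r + z^2 + z*(12*r - 1)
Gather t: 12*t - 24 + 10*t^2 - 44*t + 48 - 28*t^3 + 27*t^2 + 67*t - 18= -28*t^3 + 37*t^2 + 35*t + 6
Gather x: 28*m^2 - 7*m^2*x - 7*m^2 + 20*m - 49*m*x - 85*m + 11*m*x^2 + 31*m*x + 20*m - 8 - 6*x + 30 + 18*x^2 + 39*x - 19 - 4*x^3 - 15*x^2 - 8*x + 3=21*m^2 - 45*m - 4*x^3 + x^2*(11*m + 3) + x*(-7*m^2 - 18*m + 25) + 6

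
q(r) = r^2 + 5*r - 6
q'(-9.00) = -13.00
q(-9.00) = 30.00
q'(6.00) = 17.00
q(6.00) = 60.00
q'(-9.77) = -14.54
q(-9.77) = 40.60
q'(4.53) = 14.06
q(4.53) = 37.17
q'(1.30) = 7.60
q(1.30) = 2.19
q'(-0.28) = 4.44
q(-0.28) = -7.32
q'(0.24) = 5.48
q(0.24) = -4.74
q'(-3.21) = -1.42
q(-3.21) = -11.75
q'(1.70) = 8.40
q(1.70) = 5.39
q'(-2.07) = 0.86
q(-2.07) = -12.07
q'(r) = 2*r + 5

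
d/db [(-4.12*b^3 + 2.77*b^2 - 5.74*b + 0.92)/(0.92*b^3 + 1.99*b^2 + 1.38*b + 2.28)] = (1.77635683940025e-15*b^5 - 10.7472*b^4 - 0.809599999999996*b^3 - 15.4748*b^2 + 8.9696*b - 14.3568)/(0.8464*b^6 + 3.6616*b^5 + 6.4993*b^4 + 9.6876*b^3 + 10.9788*b^2 + 6.2928*b + 5.1984)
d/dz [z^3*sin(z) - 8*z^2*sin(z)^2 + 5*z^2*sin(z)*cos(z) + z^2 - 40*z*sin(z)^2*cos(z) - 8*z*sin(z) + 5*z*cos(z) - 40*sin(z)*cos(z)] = z^3*cos(z) + 3*z^2*sin(z) - 8*z^2*sin(2*z) + 5*z^2*cos(2*z) + 5*z*sin(z) + 5*z*sin(2*z) - 30*z*sin(3*z) - 8*z*cos(z) + 8*z*cos(2*z) - 6*z - 8*sin(z) - 5*cos(z) - 40*cos(2*z) + 10*cos(3*z)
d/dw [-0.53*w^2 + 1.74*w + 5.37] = 1.74 - 1.06*w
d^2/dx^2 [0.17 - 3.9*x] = 0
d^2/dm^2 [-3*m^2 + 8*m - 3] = -6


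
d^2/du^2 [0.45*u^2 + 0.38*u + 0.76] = 0.900000000000000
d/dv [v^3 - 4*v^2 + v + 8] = 3*v^2 - 8*v + 1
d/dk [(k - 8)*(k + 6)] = 2*k - 2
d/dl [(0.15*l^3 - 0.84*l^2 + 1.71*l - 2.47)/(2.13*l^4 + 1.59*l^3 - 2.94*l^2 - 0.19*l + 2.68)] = (-0.3195*l^6 + 3.5784*l^5 - 10.0323*l^4 + 15.5496*l^3 + 18.1749*l^2 - 19.026*l + 4.1135)/(4.5369*l^8 + 6.7734*l^7 - 9.9963*l^6 - 10.1586*l^5 + 19.4562*l^4 + 9.6396*l^3 - 15.7223*l^2 - 1.0184*l + 7.1824)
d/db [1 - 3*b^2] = -6*b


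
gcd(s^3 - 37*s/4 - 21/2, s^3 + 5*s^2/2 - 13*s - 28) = s^2 - 3*s/2 - 7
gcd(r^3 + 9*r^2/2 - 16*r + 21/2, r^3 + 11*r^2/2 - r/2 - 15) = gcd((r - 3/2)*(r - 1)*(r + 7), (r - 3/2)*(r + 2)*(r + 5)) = r - 3/2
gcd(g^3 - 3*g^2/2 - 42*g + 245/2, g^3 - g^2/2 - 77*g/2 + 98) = g^2 + 7*g/2 - 49/2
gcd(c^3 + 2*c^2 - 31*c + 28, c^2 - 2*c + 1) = c - 1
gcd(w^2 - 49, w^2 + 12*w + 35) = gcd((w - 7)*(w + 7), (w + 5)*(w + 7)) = w + 7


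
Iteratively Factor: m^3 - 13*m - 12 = (m + 3)*(m^2 - 3*m - 4) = (m + 1)*(m + 3)*(m - 4)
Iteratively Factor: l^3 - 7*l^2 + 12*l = (l)*(l^2 - 7*l + 12) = l*(l - 3)*(l - 4)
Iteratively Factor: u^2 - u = (u - 1)*(u)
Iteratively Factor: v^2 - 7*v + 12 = (v - 4)*(v - 3)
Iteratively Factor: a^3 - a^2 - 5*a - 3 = (a + 1)*(a^2 - 2*a - 3) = (a + 1)^2*(a - 3)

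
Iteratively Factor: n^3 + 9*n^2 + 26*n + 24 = (n + 2)*(n^2 + 7*n + 12) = (n + 2)*(n + 3)*(n + 4)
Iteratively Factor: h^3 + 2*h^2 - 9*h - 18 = (h - 3)*(h^2 + 5*h + 6) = (h - 3)*(h + 3)*(h + 2)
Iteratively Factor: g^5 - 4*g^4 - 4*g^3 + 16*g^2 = (g)*(g^4 - 4*g^3 - 4*g^2 + 16*g) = g*(g + 2)*(g^3 - 6*g^2 + 8*g) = g*(g - 2)*(g + 2)*(g^2 - 4*g) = g*(g - 4)*(g - 2)*(g + 2)*(g)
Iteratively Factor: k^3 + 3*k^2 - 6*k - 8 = (k + 4)*(k^2 - k - 2) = (k + 1)*(k + 4)*(k - 2)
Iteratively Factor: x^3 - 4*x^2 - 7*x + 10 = (x - 1)*(x^2 - 3*x - 10) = (x - 1)*(x + 2)*(x - 5)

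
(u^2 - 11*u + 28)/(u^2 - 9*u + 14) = (u - 4)/(u - 2)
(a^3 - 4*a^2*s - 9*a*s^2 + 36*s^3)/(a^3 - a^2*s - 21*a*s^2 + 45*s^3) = (-a^2 + a*s + 12*s^2)/(-a^2 - 2*a*s + 15*s^2)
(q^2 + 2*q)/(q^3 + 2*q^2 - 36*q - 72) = q/(q^2 - 36)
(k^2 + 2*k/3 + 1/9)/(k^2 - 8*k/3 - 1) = (k + 1/3)/(k - 3)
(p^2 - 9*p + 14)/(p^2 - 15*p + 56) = (p - 2)/(p - 8)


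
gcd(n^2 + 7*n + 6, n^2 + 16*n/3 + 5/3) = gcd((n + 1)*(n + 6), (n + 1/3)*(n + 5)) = 1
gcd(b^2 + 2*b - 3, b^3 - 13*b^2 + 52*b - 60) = 1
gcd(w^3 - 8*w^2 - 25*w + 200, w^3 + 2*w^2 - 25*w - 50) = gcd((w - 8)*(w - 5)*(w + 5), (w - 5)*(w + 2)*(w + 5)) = w^2 - 25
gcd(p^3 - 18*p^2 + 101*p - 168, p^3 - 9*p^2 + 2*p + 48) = p^2 - 11*p + 24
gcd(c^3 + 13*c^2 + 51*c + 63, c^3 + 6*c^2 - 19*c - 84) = c^2 + 10*c + 21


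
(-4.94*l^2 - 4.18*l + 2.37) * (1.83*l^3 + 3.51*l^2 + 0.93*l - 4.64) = -9.0402*l^5 - 24.9888*l^4 - 14.9289*l^3 + 27.3529*l^2 + 21.5993*l - 10.9968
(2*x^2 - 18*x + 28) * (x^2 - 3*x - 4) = 2*x^4 - 24*x^3 + 74*x^2 - 12*x - 112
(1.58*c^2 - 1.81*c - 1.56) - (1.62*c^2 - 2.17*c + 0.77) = -0.04*c^2 + 0.36*c - 2.33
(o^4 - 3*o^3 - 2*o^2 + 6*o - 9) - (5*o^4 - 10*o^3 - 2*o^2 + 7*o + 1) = -4*o^4 + 7*o^3 - o - 10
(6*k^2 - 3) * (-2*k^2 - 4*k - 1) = -12*k^4 - 24*k^3 + 12*k + 3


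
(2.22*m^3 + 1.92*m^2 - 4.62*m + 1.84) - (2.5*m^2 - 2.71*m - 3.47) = 2.22*m^3 - 0.58*m^2 - 1.91*m + 5.31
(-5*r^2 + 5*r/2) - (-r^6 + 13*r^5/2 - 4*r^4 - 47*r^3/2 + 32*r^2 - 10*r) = r^6 - 13*r^5/2 + 4*r^4 + 47*r^3/2 - 37*r^2 + 25*r/2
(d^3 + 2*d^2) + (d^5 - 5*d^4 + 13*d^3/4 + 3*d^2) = d^5 - 5*d^4 + 17*d^3/4 + 5*d^2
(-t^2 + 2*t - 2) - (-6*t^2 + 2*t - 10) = 5*t^2 + 8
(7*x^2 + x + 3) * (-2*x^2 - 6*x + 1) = -14*x^4 - 44*x^3 - 5*x^2 - 17*x + 3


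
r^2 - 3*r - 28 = (r - 7)*(r + 4)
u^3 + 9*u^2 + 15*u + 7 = (u + 1)^2*(u + 7)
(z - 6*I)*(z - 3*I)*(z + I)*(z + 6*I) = z^4 - 2*I*z^3 + 39*z^2 - 72*I*z + 108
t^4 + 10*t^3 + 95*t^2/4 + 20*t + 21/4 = (t + 1/2)*(t + 1)*(t + 3/2)*(t + 7)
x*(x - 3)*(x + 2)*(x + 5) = x^4 + 4*x^3 - 11*x^2 - 30*x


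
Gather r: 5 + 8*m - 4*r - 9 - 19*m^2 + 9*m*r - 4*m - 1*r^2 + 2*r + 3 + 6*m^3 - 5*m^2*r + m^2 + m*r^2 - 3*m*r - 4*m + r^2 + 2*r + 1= 6*m^3 - 18*m^2 + m*r^2 + r*(-5*m^2 + 6*m)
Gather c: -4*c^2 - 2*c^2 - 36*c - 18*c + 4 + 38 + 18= -6*c^2 - 54*c + 60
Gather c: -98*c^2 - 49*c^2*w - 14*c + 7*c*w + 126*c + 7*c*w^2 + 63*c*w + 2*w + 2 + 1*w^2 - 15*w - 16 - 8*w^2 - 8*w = c^2*(-49*w - 98) + c*(7*w^2 + 70*w + 112) - 7*w^2 - 21*w - 14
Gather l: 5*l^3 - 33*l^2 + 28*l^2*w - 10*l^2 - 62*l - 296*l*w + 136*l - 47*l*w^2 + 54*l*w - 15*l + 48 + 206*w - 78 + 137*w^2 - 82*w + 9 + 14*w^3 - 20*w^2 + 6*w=5*l^3 + l^2*(28*w - 43) + l*(-47*w^2 - 242*w + 59) + 14*w^3 + 117*w^2 + 130*w - 21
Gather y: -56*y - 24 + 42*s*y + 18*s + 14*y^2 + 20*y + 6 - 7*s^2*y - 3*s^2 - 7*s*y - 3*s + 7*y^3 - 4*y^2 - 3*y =-3*s^2 + 15*s + 7*y^3 + 10*y^2 + y*(-7*s^2 + 35*s - 39) - 18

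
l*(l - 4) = l^2 - 4*l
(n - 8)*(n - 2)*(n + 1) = n^3 - 9*n^2 + 6*n + 16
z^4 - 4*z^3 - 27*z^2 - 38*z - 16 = (z - 8)*(z + 1)^2*(z + 2)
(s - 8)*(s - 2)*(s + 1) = s^3 - 9*s^2 + 6*s + 16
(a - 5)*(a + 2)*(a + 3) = a^3 - 19*a - 30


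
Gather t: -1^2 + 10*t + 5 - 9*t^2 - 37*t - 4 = -9*t^2 - 27*t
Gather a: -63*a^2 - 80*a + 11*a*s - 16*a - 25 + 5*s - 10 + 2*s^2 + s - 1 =-63*a^2 + a*(11*s - 96) + 2*s^2 + 6*s - 36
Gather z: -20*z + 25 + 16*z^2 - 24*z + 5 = 16*z^2 - 44*z + 30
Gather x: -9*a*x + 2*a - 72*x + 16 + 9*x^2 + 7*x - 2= 2*a + 9*x^2 + x*(-9*a - 65) + 14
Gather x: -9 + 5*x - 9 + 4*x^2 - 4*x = 4*x^2 + x - 18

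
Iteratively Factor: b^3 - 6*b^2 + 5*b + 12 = (b - 4)*(b^2 - 2*b - 3) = (b - 4)*(b - 3)*(b + 1)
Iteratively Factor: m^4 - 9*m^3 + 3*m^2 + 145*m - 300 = (m - 3)*(m^3 - 6*m^2 - 15*m + 100) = (m - 5)*(m - 3)*(m^2 - m - 20) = (m - 5)^2*(m - 3)*(m + 4)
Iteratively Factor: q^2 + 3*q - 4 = (q - 1)*(q + 4)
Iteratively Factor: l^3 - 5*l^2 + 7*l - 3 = (l - 1)*(l^2 - 4*l + 3) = (l - 1)^2*(l - 3)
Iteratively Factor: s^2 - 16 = (s - 4)*(s + 4)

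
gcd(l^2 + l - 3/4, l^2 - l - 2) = 1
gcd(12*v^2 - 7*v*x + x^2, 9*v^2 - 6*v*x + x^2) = -3*v + x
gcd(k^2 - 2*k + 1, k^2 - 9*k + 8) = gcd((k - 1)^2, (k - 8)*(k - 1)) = k - 1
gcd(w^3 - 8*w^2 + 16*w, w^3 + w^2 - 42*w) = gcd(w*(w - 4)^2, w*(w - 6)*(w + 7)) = w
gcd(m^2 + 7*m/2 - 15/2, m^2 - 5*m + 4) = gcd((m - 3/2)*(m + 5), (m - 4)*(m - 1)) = 1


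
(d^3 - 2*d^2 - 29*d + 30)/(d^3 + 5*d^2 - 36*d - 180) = (d - 1)/(d + 6)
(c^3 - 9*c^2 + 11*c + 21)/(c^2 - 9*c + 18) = (c^2 - 6*c - 7)/(c - 6)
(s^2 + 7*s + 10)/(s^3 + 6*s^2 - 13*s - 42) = (s + 5)/(s^2 + 4*s - 21)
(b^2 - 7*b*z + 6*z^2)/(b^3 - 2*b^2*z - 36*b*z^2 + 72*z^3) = (-b + z)/(-b^2 - 4*b*z + 12*z^2)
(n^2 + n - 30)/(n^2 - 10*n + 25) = (n + 6)/(n - 5)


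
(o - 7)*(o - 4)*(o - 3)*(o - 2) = o^4 - 16*o^3 + 89*o^2 - 206*o + 168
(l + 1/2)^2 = l^2 + l + 1/4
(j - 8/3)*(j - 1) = j^2 - 11*j/3 + 8/3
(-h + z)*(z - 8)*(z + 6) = -h*z^2 + 2*h*z + 48*h + z^3 - 2*z^2 - 48*z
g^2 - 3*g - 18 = (g - 6)*(g + 3)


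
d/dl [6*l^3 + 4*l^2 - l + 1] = 18*l^2 + 8*l - 1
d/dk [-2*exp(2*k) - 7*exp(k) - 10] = (-4*exp(k) - 7)*exp(k)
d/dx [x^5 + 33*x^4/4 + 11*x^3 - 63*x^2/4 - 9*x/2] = 5*x^4 + 33*x^3 + 33*x^2 - 63*x/2 - 9/2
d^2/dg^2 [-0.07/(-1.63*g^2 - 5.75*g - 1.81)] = (-0.371966*g^2 - 1.31215*g + 0.07*(3.26*g + 5.75)*(6.52*g + 11.5) - 0.413042)/(1.63*g^2 + 5.75*g + 1.81)^3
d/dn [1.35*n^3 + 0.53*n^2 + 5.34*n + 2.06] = 4.05*n^2 + 1.06*n + 5.34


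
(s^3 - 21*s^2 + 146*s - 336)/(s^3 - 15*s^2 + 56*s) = (s - 6)/s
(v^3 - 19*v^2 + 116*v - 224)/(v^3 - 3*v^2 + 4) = (v^3 - 19*v^2 + 116*v - 224)/(v^3 - 3*v^2 + 4)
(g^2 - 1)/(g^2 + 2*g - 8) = (g^2 - 1)/(g^2 + 2*g - 8)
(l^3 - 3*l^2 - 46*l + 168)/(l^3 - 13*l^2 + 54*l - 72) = (l + 7)/(l - 3)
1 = 1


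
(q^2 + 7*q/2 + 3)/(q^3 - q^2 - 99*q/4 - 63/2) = 2*(q + 2)/(2*q^2 - 5*q - 42)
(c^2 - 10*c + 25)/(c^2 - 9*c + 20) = (c - 5)/(c - 4)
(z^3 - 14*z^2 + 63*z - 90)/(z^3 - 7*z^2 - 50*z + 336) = (z^2 - 8*z + 15)/(z^2 - z - 56)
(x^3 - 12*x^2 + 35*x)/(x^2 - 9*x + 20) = x*(x - 7)/(x - 4)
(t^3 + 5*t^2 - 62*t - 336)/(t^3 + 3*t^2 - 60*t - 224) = (t + 6)/(t + 4)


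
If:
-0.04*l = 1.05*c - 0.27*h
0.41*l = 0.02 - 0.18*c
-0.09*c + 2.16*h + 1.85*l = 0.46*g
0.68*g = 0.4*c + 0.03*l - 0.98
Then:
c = -0.11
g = -1.50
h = -0.41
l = 0.10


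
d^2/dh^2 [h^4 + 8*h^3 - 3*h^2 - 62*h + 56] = 12*h^2 + 48*h - 6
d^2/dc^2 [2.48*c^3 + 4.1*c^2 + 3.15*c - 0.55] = 14.88*c + 8.2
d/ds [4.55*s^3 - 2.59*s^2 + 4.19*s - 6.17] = 13.65*s^2 - 5.18*s + 4.19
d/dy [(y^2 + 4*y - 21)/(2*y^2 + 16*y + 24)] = (2*y^2 + 33*y + 108)/(y^4 + 16*y^3 + 88*y^2 + 192*y + 144)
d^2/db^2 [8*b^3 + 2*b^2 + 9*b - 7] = 48*b + 4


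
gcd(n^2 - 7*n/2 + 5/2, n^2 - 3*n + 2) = n - 1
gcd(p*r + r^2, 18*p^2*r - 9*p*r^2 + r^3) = r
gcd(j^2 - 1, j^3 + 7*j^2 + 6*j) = j + 1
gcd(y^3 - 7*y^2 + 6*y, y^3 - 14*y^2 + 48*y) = y^2 - 6*y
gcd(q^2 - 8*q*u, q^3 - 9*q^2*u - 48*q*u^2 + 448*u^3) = q - 8*u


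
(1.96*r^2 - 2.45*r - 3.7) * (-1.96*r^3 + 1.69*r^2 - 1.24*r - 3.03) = -3.8416*r^5 + 8.1144*r^4 + 0.6811*r^3 - 9.1538*r^2 + 12.0115*r + 11.211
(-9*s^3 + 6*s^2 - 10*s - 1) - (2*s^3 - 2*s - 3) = -11*s^3 + 6*s^2 - 8*s + 2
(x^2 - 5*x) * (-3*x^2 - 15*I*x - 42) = -3*x^4 + 15*x^3 - 15*I*x^3 - 42*x^2 + 75*I*x^2 + 210*x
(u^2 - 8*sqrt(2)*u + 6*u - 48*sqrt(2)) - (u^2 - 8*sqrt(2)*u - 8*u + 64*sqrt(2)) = 14*u - 112*sqrt(2)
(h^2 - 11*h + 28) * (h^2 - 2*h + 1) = h^4 - 13*h^3 + 51*h^2 - 67*h + 28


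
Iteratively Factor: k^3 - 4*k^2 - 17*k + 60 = (k - 3)*(k^2 - k - 20) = (k - 3)*(k + 4)*(k - 5)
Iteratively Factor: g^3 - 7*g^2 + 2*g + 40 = (g - 5)*(g^2 - 2*g - 8) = (g - 5)*(g - 4)*(g + 2)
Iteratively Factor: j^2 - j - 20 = (j - 5)*(j + 4)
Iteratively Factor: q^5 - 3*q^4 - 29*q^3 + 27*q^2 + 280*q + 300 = (q + 3)*(q^4 - 6*q^3 - 11*q^2 + 60*q + 100) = (q + 2)*(q + 3)*(q^3 - 8*q^2 + 5*q + 50) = (q - 5)*(q + 2)*(q + 3)*(q^2 - 3*q - 10) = (q - 5)^2*(q + 2)*(q + 3)*(q + 2)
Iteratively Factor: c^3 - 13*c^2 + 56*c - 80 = (c - 5)*(c^2 - 8*c + 16) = (c - 5)*(c - 4)*(c - 4)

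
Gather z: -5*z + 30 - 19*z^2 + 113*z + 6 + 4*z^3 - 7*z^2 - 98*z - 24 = 4*z^3 - 26*z^2 + 10*z + 12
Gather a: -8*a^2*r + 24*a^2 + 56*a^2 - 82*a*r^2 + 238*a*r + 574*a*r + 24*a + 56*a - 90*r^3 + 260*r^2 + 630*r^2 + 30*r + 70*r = a^2*(80 - 8*r) + a*(-82*r^2 + 812*r + 80) - 90*r^3 + 890*r^2 + 100*r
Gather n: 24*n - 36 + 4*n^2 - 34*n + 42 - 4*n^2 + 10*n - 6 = 0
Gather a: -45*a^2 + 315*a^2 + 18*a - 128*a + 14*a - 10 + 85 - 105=270*a^2 - 96*a - 30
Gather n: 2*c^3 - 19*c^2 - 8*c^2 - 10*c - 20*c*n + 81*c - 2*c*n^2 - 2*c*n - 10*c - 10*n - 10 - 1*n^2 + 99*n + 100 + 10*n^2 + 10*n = 2*c^3 - 27*c^2 + 61*c + n^2*(9 - 2*c) + n*(99 - 22*c) + 90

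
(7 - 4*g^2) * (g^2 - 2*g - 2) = -4*g^4 + 8*g^3 + 15*g^2 - 14*g - 14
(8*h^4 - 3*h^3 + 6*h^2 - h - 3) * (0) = 0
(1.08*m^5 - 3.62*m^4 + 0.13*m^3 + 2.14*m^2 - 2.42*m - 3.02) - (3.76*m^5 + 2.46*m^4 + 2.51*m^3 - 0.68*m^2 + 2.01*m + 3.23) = -2.68*m^5 - 6.08*m^4 - 2.38*m^3 + 2.82*m^2 - 4.43*m - 6.25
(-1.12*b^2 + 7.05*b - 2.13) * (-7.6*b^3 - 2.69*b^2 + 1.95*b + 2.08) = 8.512*b^5 - 50.5672*b^4 - 4.9605*b^3 + 17.1476*b^2 + 10.5105*b - 4.4304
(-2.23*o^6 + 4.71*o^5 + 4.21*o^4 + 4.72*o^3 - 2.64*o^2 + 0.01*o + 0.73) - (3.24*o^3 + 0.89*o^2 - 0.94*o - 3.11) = -2.23*o^6 + 4.71*o^5 + 4.21*o^4 + 1.48*o^3 - 3.53*o^2 + 0.95*o + 3.84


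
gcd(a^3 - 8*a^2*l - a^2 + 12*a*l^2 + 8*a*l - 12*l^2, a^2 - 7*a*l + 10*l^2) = a - 2*l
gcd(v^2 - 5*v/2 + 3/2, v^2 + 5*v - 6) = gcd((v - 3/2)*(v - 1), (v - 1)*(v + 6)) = v - 1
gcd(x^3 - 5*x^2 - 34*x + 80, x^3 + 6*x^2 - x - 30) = x^2 + 3*x - 10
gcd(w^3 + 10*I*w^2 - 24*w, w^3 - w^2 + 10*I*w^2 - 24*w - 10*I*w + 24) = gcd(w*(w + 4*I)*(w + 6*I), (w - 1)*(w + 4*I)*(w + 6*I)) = w^2 + 10*I*w - 24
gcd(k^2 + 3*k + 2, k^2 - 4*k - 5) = k + 1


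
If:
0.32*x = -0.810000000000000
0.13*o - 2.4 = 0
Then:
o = 18.46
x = -2.53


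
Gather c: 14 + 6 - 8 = 12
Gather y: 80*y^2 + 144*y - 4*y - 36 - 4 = 80*y^2 + 140*y - 40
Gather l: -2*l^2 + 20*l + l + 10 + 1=-2*l^2 + 21*l + 11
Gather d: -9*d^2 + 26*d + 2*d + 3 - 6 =-9*d^2 + 28*d - 3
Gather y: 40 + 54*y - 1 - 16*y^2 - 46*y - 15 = -16*y^2 + 8*y + 24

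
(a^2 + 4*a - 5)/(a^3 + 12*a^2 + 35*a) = (a - 1)/(a*(a + 7))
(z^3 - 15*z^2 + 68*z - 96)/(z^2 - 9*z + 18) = (z^2 - 12*z + 32)/(z - 6)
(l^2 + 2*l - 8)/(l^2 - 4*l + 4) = (l + 4)/(l - 2)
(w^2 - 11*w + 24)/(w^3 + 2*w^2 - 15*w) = (w - 8)/(w*(w + 5))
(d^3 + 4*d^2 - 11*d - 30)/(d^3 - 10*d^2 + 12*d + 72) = (d^2 + 2*d - 15)/(d^2 - 12*d + 36)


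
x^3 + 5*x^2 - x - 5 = (x - 1)*(x + 1)*(x + 5)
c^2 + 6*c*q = c*(c + 6*q)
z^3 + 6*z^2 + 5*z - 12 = (z - 1)*(z + 3)*(z + 4)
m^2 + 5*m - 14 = (m - 2)*(m + 7)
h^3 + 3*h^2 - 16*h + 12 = (h - 2)*(h - 1)*(h + 6)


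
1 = 1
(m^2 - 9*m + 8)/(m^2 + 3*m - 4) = (m - 8)/(m + 4)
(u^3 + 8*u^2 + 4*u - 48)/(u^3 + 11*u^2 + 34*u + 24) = (u - 2)/(u + 1)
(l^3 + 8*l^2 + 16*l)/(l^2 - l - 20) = l*(l + 4)/(l - 5)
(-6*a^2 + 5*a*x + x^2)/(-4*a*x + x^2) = (6*a^2 - 5*a*x - x^2)/(x*(4*a - x))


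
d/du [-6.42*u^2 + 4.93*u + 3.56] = 4.93 - 12.84*u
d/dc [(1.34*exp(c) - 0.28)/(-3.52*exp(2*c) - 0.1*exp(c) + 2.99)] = (4.7168*exp(2*c) - 1.9712*exp(c) + 3.9786)*exp(c)/(12.3904*exp(4*c) + 0.704*exp(3*c) - 21.0396*exp(2*c) - 0.598*exp(c) + 8.9401)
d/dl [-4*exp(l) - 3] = -4*exp(l)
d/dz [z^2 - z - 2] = 2*z - 1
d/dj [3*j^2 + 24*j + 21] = 6*j + 24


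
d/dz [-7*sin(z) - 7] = -7*cos(z)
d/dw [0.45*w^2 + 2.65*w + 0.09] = 0.9*w + 2.65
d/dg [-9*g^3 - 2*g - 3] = -27*g^2 - 2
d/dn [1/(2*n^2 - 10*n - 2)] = (5/2 - n)/(-n^2 + 5*n + 1)^2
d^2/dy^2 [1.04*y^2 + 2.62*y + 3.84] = 2.08000000000000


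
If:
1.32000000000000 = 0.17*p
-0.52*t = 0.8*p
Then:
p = 7.76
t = -11.95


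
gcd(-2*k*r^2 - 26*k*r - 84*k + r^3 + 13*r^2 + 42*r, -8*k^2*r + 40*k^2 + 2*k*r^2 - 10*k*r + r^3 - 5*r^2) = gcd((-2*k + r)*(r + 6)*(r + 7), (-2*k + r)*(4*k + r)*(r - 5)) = -2*k + r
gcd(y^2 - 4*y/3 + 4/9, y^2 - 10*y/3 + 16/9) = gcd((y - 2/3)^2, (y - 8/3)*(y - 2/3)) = y - 2/3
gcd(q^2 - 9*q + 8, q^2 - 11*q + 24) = q - 8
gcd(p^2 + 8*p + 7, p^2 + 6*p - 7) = p + 7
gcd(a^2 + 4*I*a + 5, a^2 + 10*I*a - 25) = a + 5*I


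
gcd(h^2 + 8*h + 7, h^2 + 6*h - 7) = h + 7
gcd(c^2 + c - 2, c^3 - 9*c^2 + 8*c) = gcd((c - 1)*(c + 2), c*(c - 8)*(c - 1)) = c - 1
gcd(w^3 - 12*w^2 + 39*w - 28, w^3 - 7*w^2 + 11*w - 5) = w - 1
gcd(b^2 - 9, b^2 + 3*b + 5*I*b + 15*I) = b + 3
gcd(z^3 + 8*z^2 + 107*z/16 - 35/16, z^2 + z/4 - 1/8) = z - 1/4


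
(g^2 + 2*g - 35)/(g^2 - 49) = (g - 5)/(g - 7)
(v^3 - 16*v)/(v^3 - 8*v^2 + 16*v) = (v + 4)/(v - 4)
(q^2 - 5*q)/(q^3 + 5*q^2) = (q - 5)/(q*(q + 5))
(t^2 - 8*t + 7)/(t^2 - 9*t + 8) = (t - 7)/(t - 8)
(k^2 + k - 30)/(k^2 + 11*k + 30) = (k - 5)/(k + 5)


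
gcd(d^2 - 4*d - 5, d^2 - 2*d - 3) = d + 1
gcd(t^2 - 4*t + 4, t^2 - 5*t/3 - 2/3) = t - 2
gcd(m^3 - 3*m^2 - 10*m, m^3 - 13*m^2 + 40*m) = m^2 - 5*m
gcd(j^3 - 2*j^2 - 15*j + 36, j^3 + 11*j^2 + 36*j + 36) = 1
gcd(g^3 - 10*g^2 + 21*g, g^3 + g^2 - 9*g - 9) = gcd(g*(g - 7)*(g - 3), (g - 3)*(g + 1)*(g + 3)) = g - 3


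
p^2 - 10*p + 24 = (p - 6)*(p - 4)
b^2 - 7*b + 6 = (b - 6)*(b - 1)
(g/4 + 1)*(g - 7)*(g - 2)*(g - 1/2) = g^4/4 - 11*g^3/8 - 39*g^2/8 + 67*g/4 - 7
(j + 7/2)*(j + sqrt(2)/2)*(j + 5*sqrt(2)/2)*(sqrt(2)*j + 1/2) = sqrt(2)*j^4 + 7*sqrt(2)*j^3/2 + 13*j^3/2 + 4*sqrt(2)*j^2 + 91*j^2/4 + 5*j/4 + 14*sqrt(2)*j + 35/8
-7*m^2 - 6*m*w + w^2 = (-7*m + w)*(m + w)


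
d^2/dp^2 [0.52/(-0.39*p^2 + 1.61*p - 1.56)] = (0.158184*p^2 - 0.653016*p - 0.52*(0.78*p - 1.61)*(1.56*p - 3.22) + 0.632736)/(0.39*p^2 - 1.61*p + 1.56)^3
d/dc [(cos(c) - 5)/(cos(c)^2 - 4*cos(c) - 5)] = sin(c)/(cos(c) + 1)^2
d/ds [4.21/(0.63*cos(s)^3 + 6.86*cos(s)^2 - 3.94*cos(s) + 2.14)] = (7.9569*cos(s)^2 + 57.7612*cos(s) - 16.5874)*sin(s)/(0.63*cos(s)^3 + 6.86*cos(s)^2 - 3.94*cos(s) + 2.14)^2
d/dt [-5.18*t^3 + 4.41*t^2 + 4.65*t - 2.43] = -15.54*t^2 + 8.82*t + 4.65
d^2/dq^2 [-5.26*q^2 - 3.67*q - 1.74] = -10.5200000000000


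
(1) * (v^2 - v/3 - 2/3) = v^2 - v/3 - 2/3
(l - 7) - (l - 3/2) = -11/2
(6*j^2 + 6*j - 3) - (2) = 6*j^2 + 6*j - 5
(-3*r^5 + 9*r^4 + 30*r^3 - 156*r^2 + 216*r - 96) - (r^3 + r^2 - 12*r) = -3*r^5 + 9*r^4 + 29*r^3 - 157*r^2 + 228*r - 96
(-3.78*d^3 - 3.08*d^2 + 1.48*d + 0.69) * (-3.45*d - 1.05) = 13.041*d^4 + 14.595*d^3 - 1.872*d^2 - 3.9345*d - 0.7245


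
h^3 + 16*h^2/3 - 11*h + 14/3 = (h - 1)*(h - 2/3)*(h + 7)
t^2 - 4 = (t - 2)*(t + 2)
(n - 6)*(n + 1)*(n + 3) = n^3 - 2*n^2 - 21*n - 18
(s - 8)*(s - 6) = s^2 - 14*s + 48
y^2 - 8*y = y*(y - 8)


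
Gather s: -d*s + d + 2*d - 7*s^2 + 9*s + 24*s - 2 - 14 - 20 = 3*d - 7*s^2 + s*(33 - d) - 36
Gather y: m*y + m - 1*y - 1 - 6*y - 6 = m + y*(m - 7) - 7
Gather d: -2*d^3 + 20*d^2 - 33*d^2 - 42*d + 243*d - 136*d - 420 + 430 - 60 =-2*d^3 - 13*d^2 + 65*d - 50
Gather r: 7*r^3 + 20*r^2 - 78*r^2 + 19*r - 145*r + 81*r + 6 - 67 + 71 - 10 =7*r^3 - 58*r^2 - 45*r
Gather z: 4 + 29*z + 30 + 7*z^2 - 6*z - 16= 7*z^2 + 23*z + 18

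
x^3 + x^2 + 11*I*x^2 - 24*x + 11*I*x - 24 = (x + 1)*(x + 3*I)*(x + 8*I)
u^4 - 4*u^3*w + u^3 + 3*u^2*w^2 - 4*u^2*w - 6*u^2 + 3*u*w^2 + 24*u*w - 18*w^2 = (u - 2)*(u + 3)*(u - 3*w)*(u - w)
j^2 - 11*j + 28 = (j - 7)*(j - 4)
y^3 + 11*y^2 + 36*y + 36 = (y + 2)*(y + 3)*(y + 6)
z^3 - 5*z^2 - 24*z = z*(z - 8)*(z + 3)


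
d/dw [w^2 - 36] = 2*w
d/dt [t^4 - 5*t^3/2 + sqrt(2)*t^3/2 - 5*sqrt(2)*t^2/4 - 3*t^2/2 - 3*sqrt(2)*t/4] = 4*t^3 - 15*t^2/2 + 3*sqrt(2)*t^2/2 - 5*sqrt(2)*t/2 - 3*t - 3*sqrt(2)/4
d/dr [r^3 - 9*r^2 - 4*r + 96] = 3*r^2 - 18*r - 4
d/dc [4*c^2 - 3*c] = 8*c - 3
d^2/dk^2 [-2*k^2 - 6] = -4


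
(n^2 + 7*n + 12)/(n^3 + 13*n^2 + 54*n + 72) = 1/(n + 6)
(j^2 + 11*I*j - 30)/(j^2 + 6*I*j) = (j + 5*I)/j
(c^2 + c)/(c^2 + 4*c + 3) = c/(c + 3)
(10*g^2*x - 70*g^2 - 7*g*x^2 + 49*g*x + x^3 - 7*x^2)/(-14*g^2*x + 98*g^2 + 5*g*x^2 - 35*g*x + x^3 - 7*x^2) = (-5*g + x)/(7*g + x)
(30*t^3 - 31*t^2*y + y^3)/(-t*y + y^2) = -30*t^2/y + t + y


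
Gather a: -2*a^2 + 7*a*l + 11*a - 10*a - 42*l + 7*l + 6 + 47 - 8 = -2*a^2 + a*(7*l + 1) - 35*l + 45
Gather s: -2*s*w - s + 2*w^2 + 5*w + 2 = s*(-2*w - 1) + 2*w^2 + 5*w + 2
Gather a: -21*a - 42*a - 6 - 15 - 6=-63*a - 27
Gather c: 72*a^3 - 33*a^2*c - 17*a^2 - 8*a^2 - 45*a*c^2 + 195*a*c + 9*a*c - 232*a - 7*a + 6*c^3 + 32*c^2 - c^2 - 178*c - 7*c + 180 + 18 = 72*a^3 - 25*a^2 - 239*a + 6*c^3 + c^2*(31 - 45*a) + c*(-33*a^2 + 204*a - 185) + 198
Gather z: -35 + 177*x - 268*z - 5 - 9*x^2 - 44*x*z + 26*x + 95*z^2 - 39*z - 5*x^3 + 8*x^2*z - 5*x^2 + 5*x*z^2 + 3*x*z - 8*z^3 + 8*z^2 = -5*x^3 - 14*x^2 + 203*x - 8*z^3 + z^2*(5*x + 103) + z*(8*x^2 - 41*x - 307) - 40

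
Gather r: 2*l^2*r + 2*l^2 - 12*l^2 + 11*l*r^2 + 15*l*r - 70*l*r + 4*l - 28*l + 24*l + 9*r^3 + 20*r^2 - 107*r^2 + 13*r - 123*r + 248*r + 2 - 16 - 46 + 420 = -10*l^2 + 9*r^3 + r^2*(11*l - 87) + r*(2*l^2 - 55*l + 138) + 360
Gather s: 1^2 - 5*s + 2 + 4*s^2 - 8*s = 4*s^2 - 13*s + 3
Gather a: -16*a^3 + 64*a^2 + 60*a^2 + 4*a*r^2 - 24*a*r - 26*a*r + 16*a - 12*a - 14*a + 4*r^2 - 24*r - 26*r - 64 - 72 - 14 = -16*a^3 + 124*a^2 + a*(4*r^2 - 50*r - 10) + 4*r^2 - 50*r - 150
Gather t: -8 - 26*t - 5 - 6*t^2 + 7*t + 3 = -6*t^2 - 19*t - 10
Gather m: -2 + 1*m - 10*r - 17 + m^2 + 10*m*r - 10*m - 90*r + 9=m^2 + m*(10*r - 9) - 100*r - 10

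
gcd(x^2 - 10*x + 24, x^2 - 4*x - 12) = x - 6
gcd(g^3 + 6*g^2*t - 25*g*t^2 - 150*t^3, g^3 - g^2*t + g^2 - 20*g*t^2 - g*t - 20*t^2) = -g + 5*t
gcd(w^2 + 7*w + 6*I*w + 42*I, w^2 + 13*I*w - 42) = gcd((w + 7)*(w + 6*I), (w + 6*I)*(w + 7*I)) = w + 6*I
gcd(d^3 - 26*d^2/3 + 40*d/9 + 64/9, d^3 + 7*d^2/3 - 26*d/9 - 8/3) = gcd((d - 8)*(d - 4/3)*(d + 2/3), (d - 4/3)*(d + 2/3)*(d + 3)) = d^2 - 2*d/3 - 8/9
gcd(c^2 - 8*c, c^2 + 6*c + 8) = 1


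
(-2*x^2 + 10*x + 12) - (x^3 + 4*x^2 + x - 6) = -x^3 - 6*x^2 + 9*x + 18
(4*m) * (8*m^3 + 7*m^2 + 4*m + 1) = 32*m^4 + 28*m^3 + 16*m^2 + 4*m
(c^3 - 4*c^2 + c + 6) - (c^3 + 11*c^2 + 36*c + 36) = -15*c^2 - 35*c - 30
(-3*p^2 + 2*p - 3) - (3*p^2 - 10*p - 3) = -6*p^2 + 12*p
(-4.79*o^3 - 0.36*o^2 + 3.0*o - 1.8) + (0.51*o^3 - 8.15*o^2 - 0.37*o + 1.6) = -4.28*o^3 - 8.51*o^2 + 2.63*o - 0.2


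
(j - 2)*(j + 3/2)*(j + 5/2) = j^3 + 2*j^2 - 17*j/4 - 15/2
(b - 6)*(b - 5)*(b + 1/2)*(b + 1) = b^4 - 19*b^3/2 + 14*b^2 + 79*b/2 + 15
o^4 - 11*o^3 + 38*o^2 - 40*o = o*(o - 5)*(o - 4)*(o - 2)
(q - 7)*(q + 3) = q^2 - 4*q - 21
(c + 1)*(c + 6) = c^2 + 7*c + 6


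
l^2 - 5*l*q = l*(l - 5*q)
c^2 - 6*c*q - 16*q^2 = (c - 8*q)*(c + 2*q)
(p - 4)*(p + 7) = p^2 + 3*p - 28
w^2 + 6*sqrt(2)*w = w*(w + 6*sqrt(2))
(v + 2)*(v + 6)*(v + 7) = v^3 + 15*v^2 + 68*v + 84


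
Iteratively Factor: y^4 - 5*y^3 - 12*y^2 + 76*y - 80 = (y + 4)*(y^3 - 9*y^2 + 24*y - 20) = (y - 2)*(y + 4)*(y^2 - 7*y + 10) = (y - 2)^2*(y + 4)*(y - 5)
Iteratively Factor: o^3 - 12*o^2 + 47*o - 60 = (o - 4)*(o^2 - 8*o + 15) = (o - 4)*(o - 3)*(o - 5)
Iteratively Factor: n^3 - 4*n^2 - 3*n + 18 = (n - 3)*(n^2 - n - 6) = (n - 3)*(n + 2)*(n - 3)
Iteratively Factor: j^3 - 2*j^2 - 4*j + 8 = (j - 2)*(j^2 - 4) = (j - 2)^2*(j + 2)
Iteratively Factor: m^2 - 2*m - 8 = (m + 2)*(m - 4)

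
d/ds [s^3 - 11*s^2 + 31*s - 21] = 3*s^2 - 22*s + 31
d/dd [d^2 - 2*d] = 2*d - 2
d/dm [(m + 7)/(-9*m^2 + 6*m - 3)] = (m^2 + 14*m - 5)/(9*m^4 - 12*m^3 + 10*m^2 - 4*m + 1)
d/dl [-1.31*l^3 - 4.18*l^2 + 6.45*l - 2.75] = -3.93*l^2 - 8.36*l + 6.45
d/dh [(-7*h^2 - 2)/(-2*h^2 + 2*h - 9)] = 2*(-7*h^2 + 59*h + 2)/(4*h^4 - 8*h^3 + 40*h^2 - 36*h + 81)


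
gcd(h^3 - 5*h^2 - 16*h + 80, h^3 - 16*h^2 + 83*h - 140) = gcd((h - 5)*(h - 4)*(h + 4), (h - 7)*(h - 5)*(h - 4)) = h^2 - 9*h + 20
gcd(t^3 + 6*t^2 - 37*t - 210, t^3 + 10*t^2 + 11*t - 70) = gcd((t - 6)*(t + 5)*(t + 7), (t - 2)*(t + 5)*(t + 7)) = t^2 + 12*t + 35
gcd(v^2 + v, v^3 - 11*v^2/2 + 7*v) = v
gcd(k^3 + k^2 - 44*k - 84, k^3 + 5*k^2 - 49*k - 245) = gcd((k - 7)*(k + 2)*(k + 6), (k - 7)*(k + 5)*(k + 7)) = k - 7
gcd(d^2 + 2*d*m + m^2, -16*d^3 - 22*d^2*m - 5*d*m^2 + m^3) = d + m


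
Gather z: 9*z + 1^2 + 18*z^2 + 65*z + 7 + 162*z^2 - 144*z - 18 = 180*z^2 - 70*z - 10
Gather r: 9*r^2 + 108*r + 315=9*r^2 + 108*r + 315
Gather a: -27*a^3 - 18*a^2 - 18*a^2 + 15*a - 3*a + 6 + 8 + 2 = -27*a^3 - 36*a^2 + 12*a + 16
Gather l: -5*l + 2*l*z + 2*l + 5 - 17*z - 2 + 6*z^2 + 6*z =l*(2*z - 3) + 6*z^2 - 11*z + 3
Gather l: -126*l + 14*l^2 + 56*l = 14*l^2 - 70*l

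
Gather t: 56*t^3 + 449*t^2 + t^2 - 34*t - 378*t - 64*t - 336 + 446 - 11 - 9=56*t^3 + 450*t^2 - 476*t + 90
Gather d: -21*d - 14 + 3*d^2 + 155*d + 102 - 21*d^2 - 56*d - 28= -18*d^2 + 78*d + 60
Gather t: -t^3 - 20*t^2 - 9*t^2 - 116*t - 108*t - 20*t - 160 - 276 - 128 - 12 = -t^3 - 29*t^2 - 244*t - 576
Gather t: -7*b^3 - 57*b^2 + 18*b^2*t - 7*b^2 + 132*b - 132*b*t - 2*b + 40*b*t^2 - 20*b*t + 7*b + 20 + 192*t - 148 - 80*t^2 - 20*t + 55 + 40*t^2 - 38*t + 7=-7*b^3 - 64*b^2 + 137*b + t^2*(40*b - 40) + t*(18*b^2 - 152*b + 134) - 66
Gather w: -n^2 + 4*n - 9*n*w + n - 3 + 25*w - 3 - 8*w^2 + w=-n^2 + 5*n - 8*w^2 + w*(26 - 9*n) - 6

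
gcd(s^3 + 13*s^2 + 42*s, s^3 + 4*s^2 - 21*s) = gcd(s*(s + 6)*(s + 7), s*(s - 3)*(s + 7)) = s^2 + 7*s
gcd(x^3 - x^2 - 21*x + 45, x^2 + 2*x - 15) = x^2 + 2*x - 15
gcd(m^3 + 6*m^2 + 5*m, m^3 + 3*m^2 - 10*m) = m^2 + 5*m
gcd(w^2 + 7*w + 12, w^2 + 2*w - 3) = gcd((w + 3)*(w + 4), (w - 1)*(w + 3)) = w + 3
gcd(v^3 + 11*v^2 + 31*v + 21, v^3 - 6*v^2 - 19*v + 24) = v + 3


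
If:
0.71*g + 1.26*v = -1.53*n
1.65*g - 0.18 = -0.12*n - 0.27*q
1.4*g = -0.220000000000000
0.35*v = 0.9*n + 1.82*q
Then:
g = -0.16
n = -5.68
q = 4.15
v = 6.98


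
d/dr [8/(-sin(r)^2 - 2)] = 32*sin(2*r)/(5 - cos(2*r))^2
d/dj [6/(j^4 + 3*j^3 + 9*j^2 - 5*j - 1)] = 6*(-4*j^3 - 9*j^2 - 18*j + 5)/(j^4 + 3*j^3 + 9*j^2 - 5*j - 1)^2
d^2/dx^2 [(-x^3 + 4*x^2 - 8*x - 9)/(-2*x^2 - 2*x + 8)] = (17*x^3 - 33*x^2 + 171*x + 13)/(x^6 + 3*x^5 - 9*x^4 - 23*x^3 + 36*x^2 + 48*x - 64)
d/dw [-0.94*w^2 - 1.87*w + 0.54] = -1.88*w - 1.87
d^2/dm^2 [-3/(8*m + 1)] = -384/(8*m + 1)^3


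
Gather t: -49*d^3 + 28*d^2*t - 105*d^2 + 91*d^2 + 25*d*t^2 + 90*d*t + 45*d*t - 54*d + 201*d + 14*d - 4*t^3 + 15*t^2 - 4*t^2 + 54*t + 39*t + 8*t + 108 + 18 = -49*d^3 - 14*d^2 + 161*d - 4*t^3 + t^2*(25*d + 11) + t*(28*d^2 + 135*d + 101) + 126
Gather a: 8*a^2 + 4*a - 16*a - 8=8*a^2 - 12*a - 8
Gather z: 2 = 2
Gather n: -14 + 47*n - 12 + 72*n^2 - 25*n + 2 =72*n^2 + 22*n - 24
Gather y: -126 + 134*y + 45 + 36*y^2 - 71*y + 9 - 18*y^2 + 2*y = 18*y^2 + 65*y - 72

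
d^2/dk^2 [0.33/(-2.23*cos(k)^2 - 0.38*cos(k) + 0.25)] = (6.564228*(1 - cos(k)^2)^2 + 0.838926*cos(k)^3 + 4.065666*cos(k)^2 - 1.646502*cos(k) - 7.027482)/(2.23*cos(k)^2 + 0.38*cos(k) - 0.25)^3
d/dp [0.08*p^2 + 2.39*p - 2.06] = 0.16*p + 2.39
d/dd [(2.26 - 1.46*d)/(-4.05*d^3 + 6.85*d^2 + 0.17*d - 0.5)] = (-11.826*d^3 + 37.46*d^2 - 30.962*d + 0.3458)/(16.4025*d^6 - 55.485*d^5 + 45.5455*d^4 + 6.379*d^3 - 6.8211*d^2 - 0.17*d + 0.25)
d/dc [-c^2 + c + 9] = 1 - 2*c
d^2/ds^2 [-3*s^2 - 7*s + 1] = -6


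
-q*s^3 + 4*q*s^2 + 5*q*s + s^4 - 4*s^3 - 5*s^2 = s*(-q + s)*(s - 5)*(s + 1)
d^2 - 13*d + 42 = (d - 7)*(d - 6)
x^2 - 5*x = x*(x - 5)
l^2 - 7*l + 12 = (l - 4)*(l - 3)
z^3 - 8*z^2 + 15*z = z*(z - 5)*(z - 3)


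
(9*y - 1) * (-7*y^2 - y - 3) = -63*y^3 - 2*y^2 - 26*y + 3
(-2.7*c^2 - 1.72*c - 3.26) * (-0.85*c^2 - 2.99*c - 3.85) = 2.295*c^4 + 9.535*c^3 + 18.3088*c^2 + 16.3694*c + 12.551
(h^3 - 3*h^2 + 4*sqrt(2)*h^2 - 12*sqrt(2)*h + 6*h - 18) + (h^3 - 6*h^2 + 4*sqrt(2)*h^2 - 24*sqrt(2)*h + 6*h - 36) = 2*h^3 - 9*h^2 + 8*sqrt(2)*h^2 - 36*sqrt(2)*h + 12*h - 54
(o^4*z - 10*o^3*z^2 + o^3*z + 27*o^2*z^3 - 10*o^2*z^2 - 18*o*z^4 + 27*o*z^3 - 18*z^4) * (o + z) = o^5*z - 9*o^4*z^2 + o^4*z + 17*o^3*z^3 - 9*o^3*z^2 + 9*o^2*z^4 + 17*o^2*z^3 - 18*o*z^5 + 9*o*z^4 - 18*z^5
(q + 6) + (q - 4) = 2*q + 2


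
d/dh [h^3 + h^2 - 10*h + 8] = 3*h^2 + 2*h - 10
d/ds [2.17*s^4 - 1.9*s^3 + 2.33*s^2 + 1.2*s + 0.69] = 8.68*s^3 - 5.7*s^2 + 4.66*s + 1.2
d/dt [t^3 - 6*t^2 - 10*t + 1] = 3*t^2 - 12*t - 10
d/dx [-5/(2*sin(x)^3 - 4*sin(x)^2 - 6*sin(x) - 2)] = -5*(4*sin(x) + 3*cos(x)^2)*cos(x)/(2*(-sin(x)^3 + 2*sin(x)^2 + 3*sin(x) + 1)^2)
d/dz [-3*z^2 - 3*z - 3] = -6*z - 3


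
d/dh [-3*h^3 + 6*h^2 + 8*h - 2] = -9*h^2 + 12*h + 8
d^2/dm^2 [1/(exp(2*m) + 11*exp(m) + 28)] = (2*(2*exp(m) + 11)^2*exp(m) - (4*exp(m) + 11)*(exp(2*m) + 11*exp(m) + 28))*exp(m)/(exp(2*m) + 11*exp(m) + 28)^3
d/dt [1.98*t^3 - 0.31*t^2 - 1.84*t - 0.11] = 5.94*t^2 - 0.62*t - 1.84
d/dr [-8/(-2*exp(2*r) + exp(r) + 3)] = (8 - 32*exp(r))*exp(r)/(-2*exp(2*r) + exp(r) + 3)^2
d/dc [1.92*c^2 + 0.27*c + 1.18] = 3.84*c + 0.27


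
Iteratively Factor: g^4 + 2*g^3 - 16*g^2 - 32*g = (g + 4)*(g^3 - 2*g^2 - 8*g) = g*(g + 4)*(g^2 - 2*g - 8) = g*(g - 4)*(g + 4)*(g + 2)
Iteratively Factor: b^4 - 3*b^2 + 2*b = (b - 1)*(b^3 + b^2 - 2*b) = b*(b - 1)*(b^2 + b - 2) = b*(b - 1)^2*(b + 2)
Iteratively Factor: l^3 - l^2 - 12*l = (l)*(l^2 - l - 12) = l*(l + 3)*(l - 4)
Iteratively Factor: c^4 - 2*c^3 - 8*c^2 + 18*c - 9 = (c - 3)*(c^3 + c^2 - 5*c + 3) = (c - 3)*(c - 1)*(c^2 + 2*c - 3) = (c - 3)*(c - 1)^2*(c + 3)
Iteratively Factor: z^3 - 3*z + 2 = (z - 1)*(z^2 + z - 2) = (z - 1)^2*(z + 2)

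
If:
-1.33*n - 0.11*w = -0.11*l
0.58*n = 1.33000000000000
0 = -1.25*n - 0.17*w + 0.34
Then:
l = 12.86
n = 2.29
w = -14.86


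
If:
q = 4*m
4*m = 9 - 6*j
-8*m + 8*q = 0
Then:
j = 3/2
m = 0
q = 0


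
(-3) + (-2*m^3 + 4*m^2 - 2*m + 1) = -2*m^3 + 4*m^2 - 2*m - 2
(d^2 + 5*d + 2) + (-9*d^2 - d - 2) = -8*d^2 + 4*d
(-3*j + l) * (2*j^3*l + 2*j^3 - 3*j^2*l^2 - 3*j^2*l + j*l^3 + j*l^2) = -6*j^4*l - 6*j^4 + 11*j^3*l^2 + 11*j^3*l - 6*j^2*l^3 - 6*j^2*l^2 + j*l^4 + j*l^3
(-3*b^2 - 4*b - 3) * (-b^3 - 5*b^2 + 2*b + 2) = 3*b^5 + 19*b^4 + 17*b^3 + b^2 - 14*b - 6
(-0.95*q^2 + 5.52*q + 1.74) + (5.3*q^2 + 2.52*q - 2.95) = 4.35*q^2 + 8.04*q - 1.21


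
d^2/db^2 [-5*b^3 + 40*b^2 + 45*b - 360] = 80 - 30*b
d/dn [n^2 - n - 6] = 2*n - 1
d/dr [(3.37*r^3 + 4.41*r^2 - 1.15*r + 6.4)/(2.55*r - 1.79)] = (17.187*r^3 - 6.8514*r^2 - 15.7878*r - 14.2615)/(6.5025*r^2 - 9.129*r + 3.2041)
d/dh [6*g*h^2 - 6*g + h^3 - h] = 12*g*h + 3*h^2 - 1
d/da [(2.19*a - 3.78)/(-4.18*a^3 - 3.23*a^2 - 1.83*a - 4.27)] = (18.3084*a^3 - 40.3275*a^2 - 24.4188*a - 16.2687)/(17.4724*a^6 + 27.0028*a^5 + 25.7317*a^4 + 47.519*a^3 + 30.9331*a^2 + 15.6282*a + 18.2329)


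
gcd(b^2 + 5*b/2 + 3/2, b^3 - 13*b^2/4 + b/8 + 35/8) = b + 1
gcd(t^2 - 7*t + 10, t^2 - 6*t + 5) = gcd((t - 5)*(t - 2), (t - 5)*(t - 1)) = t - 5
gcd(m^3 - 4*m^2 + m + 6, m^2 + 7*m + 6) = m + 1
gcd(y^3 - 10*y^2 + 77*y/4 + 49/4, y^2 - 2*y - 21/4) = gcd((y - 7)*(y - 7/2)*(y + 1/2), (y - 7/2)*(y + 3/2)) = y - 7/2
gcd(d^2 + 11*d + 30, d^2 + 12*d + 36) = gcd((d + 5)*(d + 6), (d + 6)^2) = d + 6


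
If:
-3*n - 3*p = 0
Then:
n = -p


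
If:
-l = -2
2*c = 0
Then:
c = 0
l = 2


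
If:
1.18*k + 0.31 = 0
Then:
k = -0.26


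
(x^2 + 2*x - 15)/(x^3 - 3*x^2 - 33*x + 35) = (x - 3)/(x^2 - 8*x + 7)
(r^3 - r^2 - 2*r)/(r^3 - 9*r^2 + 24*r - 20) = r*(r + 1)/(r^2 - 7*r + 10)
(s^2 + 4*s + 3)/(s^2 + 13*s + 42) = (s^2 + 4*s + 3)/(s^2 + 13*s + 42)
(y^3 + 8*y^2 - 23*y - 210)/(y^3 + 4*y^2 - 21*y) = (y^2 + y - 30)/(y*(y - 3))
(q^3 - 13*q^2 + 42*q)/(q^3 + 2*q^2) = (q^2 - 13*q + 42)/(q*(q + 2))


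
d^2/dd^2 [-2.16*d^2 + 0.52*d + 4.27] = -4.32000000000000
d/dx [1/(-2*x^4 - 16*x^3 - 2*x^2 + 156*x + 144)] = (2*x^3 + 12*x^2 + x - 39)/(x^4 + 8*x^3 + x^2 - 78*x - 72)^2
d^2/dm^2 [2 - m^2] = -2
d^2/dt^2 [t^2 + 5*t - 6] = 2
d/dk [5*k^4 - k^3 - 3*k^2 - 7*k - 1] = 20*k^3 - 3*k^2 - 6*k - 7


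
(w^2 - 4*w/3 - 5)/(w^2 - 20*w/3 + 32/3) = (3*w^2 - 4*w - 15)/(3*w^2 - 20*w + 32)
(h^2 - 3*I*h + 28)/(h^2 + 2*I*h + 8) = (h - 7*I)/(h - 2*I)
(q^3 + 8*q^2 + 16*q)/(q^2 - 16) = q*(q + 4)/(q - 4)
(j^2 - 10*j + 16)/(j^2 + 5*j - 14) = (j - 8)/(j + 7)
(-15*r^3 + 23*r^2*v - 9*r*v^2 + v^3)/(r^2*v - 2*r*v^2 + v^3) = (-15*r^2 + 8*r*v - v^2)/(v*(r - v))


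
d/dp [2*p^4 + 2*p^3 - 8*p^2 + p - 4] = 8*p^3 + 6*p^2 - 16*p + 1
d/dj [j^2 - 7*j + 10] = 2*j - 7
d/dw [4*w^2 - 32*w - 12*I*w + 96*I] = 8*w - 32 - 12*I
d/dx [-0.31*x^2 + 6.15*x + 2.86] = 6.15 - 0.62*x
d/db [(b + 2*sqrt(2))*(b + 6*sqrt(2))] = 2*b + 8*sqrt(2)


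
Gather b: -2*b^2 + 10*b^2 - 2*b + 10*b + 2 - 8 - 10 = 8*b^2 + 8*b - 16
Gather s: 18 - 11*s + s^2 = s^2 - 11*s + 18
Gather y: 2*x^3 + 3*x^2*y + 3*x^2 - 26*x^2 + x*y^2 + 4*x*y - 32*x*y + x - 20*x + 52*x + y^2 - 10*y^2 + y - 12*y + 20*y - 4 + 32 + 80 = 2*x^3 - 23*x^2 + 33*x + y^2*(x - 9) + y*(3*x^2 - 28*x + 9) + 108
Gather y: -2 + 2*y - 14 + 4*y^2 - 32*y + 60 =4*y^2 - 30*y + 44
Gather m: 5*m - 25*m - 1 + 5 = 4 - 20*m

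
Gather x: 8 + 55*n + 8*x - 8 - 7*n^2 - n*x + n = -7*n^2 + 56*n + x*(8 - n)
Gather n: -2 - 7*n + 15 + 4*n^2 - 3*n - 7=4*n^2 - 10*n + 6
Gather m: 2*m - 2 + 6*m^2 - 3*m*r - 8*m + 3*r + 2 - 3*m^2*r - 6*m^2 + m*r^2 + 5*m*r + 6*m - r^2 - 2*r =-3*m^2*r + m*(r^2 + 2*r) - r^2 + r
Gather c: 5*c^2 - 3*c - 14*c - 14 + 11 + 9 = 5*c^2 - 17*c + 6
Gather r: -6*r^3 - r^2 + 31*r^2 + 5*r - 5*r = -6*r^3 + 30*r^2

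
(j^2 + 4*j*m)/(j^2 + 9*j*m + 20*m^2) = j/(j + 5*m)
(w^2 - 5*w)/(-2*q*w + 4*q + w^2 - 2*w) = w*(5 - w)/(2*q*w - 4*q - w^2 + 2*w)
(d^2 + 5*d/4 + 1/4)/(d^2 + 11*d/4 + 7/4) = (4*d + 1)/(4*d + 7)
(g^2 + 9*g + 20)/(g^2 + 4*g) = (g + 5)/g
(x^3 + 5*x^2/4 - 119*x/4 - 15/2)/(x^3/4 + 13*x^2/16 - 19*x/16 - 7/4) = 4*(4*x^3 + 5*x^2 - 119*x - 30)/(4*x^3 + 13*x^2 - 19*x - 28)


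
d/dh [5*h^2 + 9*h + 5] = 10*h + 9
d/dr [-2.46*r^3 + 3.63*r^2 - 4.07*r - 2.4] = -7.38*r^2 + 7.26*r - 4.07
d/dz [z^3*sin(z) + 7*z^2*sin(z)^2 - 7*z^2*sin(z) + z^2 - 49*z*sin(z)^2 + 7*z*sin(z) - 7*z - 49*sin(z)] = z^3*cos(z) + 3*z^2*sin(z) + 7*z^2*sin(2*z) - 7*z^2*cos(z) + 14*z*sin(z)^2 - 14*z*sin(z) - 49*z*sin(2*z) + 7*z*cos(z) + 2*z - 49*sin(z)^2 + 7*sin(z) - 49*cos(z) - 7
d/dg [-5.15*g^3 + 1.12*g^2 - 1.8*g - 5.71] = -15.45*g^2 + 2.24*g - 1.8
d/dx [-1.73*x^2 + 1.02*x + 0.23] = 1.02 - 3.46*x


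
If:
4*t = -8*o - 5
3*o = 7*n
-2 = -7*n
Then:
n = 2/7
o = 2/3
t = -31/12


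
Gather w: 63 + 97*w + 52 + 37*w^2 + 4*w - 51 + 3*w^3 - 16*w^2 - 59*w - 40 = 3*w^3 + 21*w^2 + 42*w + 24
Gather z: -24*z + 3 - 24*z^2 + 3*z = -24*z^2 - 21*z + 3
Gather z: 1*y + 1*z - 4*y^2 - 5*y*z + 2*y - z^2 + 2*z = -4*y^2 + 3*y - z^2 + z*(3 - 5*y)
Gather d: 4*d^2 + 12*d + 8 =4*d^2 + 12*d + 8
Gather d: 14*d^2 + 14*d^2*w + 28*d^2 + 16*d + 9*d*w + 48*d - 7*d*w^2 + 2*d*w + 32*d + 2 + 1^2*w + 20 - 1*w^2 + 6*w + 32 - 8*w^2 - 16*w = d^2*(14*w + 42) + d*(-7*w^2 + 11*w + 96) - 9*w^2 - 9*w + 54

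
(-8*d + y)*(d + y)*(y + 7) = -8*d^2*y - 56*d^2 - 7*d*y^2 - 49*d*y + y^3 + 7*y^2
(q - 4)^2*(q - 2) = q^3 - 10*q^2 + 32*q - 32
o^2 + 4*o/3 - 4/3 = (o - 2/3)*(o + 2)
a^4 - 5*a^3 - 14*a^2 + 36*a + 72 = (a - 6)*(a - 3)*(a + 2)^2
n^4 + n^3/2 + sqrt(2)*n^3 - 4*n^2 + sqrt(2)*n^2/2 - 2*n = n*(n + 1/2)*(n - sqrt(2))*(n + 2*sqrt(2))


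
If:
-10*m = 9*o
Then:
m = -9*o/10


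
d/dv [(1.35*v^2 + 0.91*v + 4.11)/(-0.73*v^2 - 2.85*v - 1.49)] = (-3.1832*v^2 + 1.9776*v + 10.3576)/(0.5329*v^4 + 4.161*v^3 + 10.2979*v^2 + 8.493*v + 2.2201)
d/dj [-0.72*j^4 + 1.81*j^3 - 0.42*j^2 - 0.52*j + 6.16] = -2.88*j^3 + 5.43*j^2 - 0.84*j - 0.52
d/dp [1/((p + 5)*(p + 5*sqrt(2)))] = -(2*p + 5 + 5*sqrt(2))/((p + 5)^2*(p + 5*sqrt(2))^2)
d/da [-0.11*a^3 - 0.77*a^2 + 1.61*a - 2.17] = -0.33*a^2 - 1.54*a + 1.61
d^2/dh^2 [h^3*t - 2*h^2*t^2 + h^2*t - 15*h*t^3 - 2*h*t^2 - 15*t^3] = 2*t*(3*h - 2*t + 1)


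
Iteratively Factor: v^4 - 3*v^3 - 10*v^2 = (v + 2)*(v^3 - 5*v^2) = (v - 5)*(v + 2)*(v^2) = v*(v - 5)*(v + 2)*(v)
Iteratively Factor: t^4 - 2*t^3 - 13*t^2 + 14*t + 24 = (t - 4)*(t^3 + 2*t^2 - 5*t - 6) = (t - 4)*(t + 1)*(t^2 + t - 6) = (t - 4)*(t + 1)*(t + 3)*(t - 2)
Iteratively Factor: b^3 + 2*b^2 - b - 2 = (b - 1)*(b^2 + 3*b + 2) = (b - 1)*(b + 1)*(b + 2)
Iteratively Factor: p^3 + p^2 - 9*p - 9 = (p + 1)*(p^2 - 9) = (p + 1)*(p + 3)*(p - 3)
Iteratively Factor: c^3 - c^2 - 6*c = (c - 3)*(c^2 + 2*c) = c*(c - 3)*(c + 2)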